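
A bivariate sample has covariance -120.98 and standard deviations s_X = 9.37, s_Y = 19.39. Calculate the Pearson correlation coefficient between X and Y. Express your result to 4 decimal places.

-0.6659

r = Cov(X,Y) / (s_X · s_Y) = -120.98 / (9.37 × 19.39)
  = -120.98 / 181.6843 ≈ -0.6659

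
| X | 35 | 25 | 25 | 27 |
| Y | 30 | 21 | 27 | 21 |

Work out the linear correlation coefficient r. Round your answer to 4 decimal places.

n = 4, ΣX = 112, ΣY = 99, ΣX² = 3204, ΣY² = 2511, ΣXY = 2817
nΣXY − ΣXΣY = 11268 − 11088 = 180
nΣX² − (ΣX)² = 12816 − 12544 = 272; nΣY² − (ΣY)² = 10044 − 9801 = 243
r = 180 / √(272 × 243) = 180 / 257.0914 ≈ 0.7001

0.7001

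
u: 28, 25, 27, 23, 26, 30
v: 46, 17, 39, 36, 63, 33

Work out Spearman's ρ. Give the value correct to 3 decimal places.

0.143

Rank u: 5, 2, 4, 1, 3, 6
Rank v: 5, 1, 4, 3, 6, 2
d = rank(u) − rank(v): 0, 1, 0, -2, -3, 4; Σd² = 30
ρ = 1 − 6Σd² / [n(n²−1)] = 1 − 6×30 / (6×35) = 1 − 180/210 ≈ 0.143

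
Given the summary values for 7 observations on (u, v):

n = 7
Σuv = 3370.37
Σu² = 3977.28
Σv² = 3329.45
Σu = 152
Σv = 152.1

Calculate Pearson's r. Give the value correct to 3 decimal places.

r = (nΣuv − ΣuΣv) / √[(nΣu² − (Σu)²)(nΣv² − (Σv)²)]
Numerator: 7×3370.37 − 152×152.1 = 473.39
Denominator: √[(27840.96 − 23104)(23306.15 − 23134.41)] = √[4736.96 × 171.74] = 901.9565
r = 473.39 / 901.9565 ≈ 0.525

0.525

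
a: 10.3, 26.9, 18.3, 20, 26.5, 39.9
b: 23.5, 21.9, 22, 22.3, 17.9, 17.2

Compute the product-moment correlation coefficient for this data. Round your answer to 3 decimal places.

-0.855

n = 6, Σa = 141.9, Σb = 124.8, Σa² = 3858.85, Σb² = 2629.4, Σab = 2840.39
nΣab − ΣaΣb = 17042.34 − 17709.12 = -666.78
nΣa² − (Σa)² = 23153.1 − 20135.61 = 3017.49; nΣb² − (Σb)² = 15776.4 − 15575.04 = 201.36
r = -666.78 / √(3017.49 × 201.36) = -666.78 / 779.4882 ≈ -0.855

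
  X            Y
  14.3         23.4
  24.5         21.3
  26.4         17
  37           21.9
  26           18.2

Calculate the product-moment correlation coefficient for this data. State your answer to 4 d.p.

-0.2488

n = 5, ΣX = 128.2, ΣY = 101.8, ΣX² = 3546.7, ΣY² = 2101.1, ΣXY = 2588.77
nΣXY − ΣXΣY = 12943.85 − 13050.76 = -106.91
nΣX² − (ΣX)² = 17733.5 − 16435.24 = 1298.26; nΣY² − (ΣY)² = 10505.5 − 10363.24 = 142.26
r = -106.91 / √(1298.26 × 142.26) = -106.91 / 429.7563 ≈ -0.2488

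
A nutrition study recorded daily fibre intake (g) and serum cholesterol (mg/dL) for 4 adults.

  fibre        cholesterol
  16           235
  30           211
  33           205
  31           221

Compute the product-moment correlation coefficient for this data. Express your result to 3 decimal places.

n = 4, Σx = 110, Σy = 872, Σx² = 3206, Σy² = 190612, Σxy = 23706
nΣxy − ΣxΣy = 94824 − 95920 = -1096
nΣx² − (Σx)² = 12824 − 12100 = 724; nΣy² − (Σy)² = 762448 − 760384 = 2064
r = -1096 / √(724 × 2064) = -1096 / 1222.4304 ≈ -0.897

-0.897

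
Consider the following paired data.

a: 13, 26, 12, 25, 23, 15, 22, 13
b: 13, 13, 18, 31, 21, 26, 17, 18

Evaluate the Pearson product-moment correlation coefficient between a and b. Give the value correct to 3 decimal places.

0.212

n = 8, Σa = 149, Σb = 157, Σa² = 3021, Σb² = 3353, Σab = 2979
nΣab − ΣaΣb = 23832 − 23393 = 439
nΣa² − (Σa)² = 24168 − 22201 = 1967; nΣb² − (Σb)² = 26824 − 24649 = 2175
r = 439 / √(1967 × 2175) = 439 / 2068.3871 ≈ 0.212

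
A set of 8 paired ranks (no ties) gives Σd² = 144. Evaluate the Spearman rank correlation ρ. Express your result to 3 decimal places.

ρ = 1 − 6Σd² / [n(n²−1)] = 1 − 6×144 / (8×63)
  = 1 − 864/504 = 1 − 1.7143 ≈ -0.714

-0.714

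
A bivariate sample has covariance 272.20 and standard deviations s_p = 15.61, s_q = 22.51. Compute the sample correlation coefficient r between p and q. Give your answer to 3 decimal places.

0.775

r = Cov(p,q) / (s_p · s_q) = 272.20 / (15.61 × 22.51)
  = 272.20 / 351.3811 ≈ 0.775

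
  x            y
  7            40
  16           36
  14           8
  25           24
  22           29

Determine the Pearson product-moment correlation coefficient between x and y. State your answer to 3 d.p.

-0.272

n = 5, Σx = 84, Σy = 137, Σx² = 1610, Σy² = 4377, Σxy = 2206
nΣxy − ΣxΣy = 11030 − 11508 = -478
nΣx² − (Σx)² = 8050 − 7056 = 994; nΣy² − (Σy)² = 21885 − 18769 = 3116
r = -478 / √(994 × 3116) = -478 / 1759.9159 ≈ -0.272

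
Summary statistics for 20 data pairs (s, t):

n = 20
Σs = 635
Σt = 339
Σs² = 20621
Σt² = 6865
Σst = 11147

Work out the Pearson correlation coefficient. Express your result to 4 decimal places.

r = (nΣst − ΣsΣt) / √[(nΣs² − (Σs)²)(nΣt² − (Σt)²)]
Numerator: 20×11147 − 635×339 = 7675
Denominator: √[(412420 − 403225)(137300 − 114921)] = √[9195 × 22379] = 14344.8564
r = 7675 / 14344.8564 ≈ 0.5350

0.5350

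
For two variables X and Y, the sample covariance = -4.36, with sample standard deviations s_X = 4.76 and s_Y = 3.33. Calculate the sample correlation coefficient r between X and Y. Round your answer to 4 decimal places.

r = Cov(X,Y) / (s_X · s_Y) = -4.36 / (4.76 × 3.33)
  = -4.36 / 15.8508 ≈ -0.2751

-0.2751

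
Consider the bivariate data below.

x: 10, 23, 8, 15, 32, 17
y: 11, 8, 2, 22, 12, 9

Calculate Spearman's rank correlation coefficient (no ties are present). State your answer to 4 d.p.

0.3143

Rank x: 2, 5, 1, 3, 6, 4
Rank y: 4, 2, 1, 6, 5, 3
d = rank(x) − rank(y): -2, 3, 0, -3, 1, 1; Σd² = 24
ρ = 1 − 6Σd² / [n(n²−1)] = 1 − 6×24 / (6×35) = 1 − 144/210 ≈ 0.3143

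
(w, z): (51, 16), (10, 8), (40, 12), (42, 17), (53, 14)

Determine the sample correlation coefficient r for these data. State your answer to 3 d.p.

n = 5, Σw = 196, Σz = 67, Σw² = 8874, Σz² = 949, Σwz = 2832
nΣwz − ΣwΣz = 14160 − 13132 = 1028
nΣw² − (Σw)² = 44370 − 38416 = 5954; nΣz² − (Σz)² = 4745 − 4489 = 256
r = 1028 / √(5954 × 256) = 1028 / 1234.5947 ≈ 0.833

0.833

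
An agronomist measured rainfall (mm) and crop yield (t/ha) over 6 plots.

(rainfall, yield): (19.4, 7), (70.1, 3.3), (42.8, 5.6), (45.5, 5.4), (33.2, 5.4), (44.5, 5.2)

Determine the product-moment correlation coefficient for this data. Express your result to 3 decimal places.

-0.963

n = 6, Σx = 255.5, Σy = 31.9, Σx² = 12274.95, Σy² = 176.61, Σxy = 1263.19
nΣxy − ΣxΣy = 7579.14 − 8150.45 = -571.31
nΣx² − (Σx)² = 73649.7 − 65280.25 = 8369.45; nΣy² − (Σy)² = 1059.66 − 1017.61 = 42.05
r = -571.31 / √(8369.45 × 42.05) = -571.31 / 593.2414 ≈ -0.963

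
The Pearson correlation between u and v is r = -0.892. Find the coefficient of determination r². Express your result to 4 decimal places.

0.7957

r² = (-0.892)² = 0.7957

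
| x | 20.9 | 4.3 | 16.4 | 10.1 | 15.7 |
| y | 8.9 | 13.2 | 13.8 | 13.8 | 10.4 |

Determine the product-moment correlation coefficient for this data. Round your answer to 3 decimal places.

-0.669

n = 5, Σx = 67.4, Σy = 60.1, Σx² = 1072.76, Σy² = 742.49, Σxy = 771.75
nΣxy − ΣxΣy = 3858.75 − 4050.74 = -191.99
nΣx² − (Σx)² = 5363.8 − 4542.76 = 821.04; nΣy² − (Σy)² = 3712.45 − 3612.01 = 100.44
r = -191.99 / √(821.04 × 100.44) = -191.99 / 287.1676 ≈ -0.669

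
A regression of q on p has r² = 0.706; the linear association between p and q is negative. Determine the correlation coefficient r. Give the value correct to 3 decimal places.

-0.840

|r| = √0.706 = 0.840
The association is negative, so r = −0.840.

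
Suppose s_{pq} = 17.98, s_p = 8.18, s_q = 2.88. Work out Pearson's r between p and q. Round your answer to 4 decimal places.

r = Cov(p,q) / (s_p · s_q) = 17.98 / (8.18 × 2.88)
  = 17.98 / 23.5584 ≈ 0.7632

0.7632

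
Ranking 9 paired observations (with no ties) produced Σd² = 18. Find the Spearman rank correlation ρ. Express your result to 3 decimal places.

0.850

ρ = 1 − 6Σd² / [n(n²−1)] = 1 − 6×18 / (9×80)
  = 1 − 108/720 = 1 − 0.1500 ≈ 0.850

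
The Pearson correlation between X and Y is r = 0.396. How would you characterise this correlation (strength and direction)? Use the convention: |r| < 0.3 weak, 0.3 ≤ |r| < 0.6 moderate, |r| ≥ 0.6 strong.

r = 0.396 > 0 so the relationship is positive.
|r| = 0.396, which falls in the moderate range.

moderate positive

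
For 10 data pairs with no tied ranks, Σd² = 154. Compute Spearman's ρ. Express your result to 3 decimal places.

0.067

ρ = 1 − 6Σd² / [n(n²−1)] = 1 − 6×154 / (10×99)
  = 1 − 924/990 = 1 − 0.9333 ≈ 0.067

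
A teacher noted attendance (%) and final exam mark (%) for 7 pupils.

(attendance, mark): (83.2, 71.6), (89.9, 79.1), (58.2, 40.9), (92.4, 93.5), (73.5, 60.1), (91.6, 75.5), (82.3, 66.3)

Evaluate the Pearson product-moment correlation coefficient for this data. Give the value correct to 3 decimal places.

n = 7, Σx = 571.1, Σy = 487, Σx² = 47495.35, Σy² = 35506.38, Σxy = 40877.63
nΣxy − ΣxΣy = 286143.41 − 278125.7 = 8017.71
nΣx² − (Σx)² = 332467.45 − 326155.21 = 6312.24; nΣy² − (Σy)² = 248544.66 − 237169 = 11375.66
r = 8017.71 / √(6312.24 × 11375.66) = 8017.71 / 8473.8360 ≈ 0.946

0.946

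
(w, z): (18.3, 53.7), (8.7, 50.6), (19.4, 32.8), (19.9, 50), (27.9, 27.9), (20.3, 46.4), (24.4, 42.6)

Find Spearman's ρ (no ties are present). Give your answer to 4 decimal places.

Rank w: 2, 1, 3, 4, 7, 5, 6
Rank z: 7, 6, 2, 5, 1, 4, 3
d = rank(w) − rank(z): -5, -5, 1, -1, 6, 1, 3; Σd² = 98
ρ = 1 − 6Σd² / [n(n²−1)] = 1 − 6×98 / (7×48) = 1 − 588/336 ≈ -0.7500

-0.7500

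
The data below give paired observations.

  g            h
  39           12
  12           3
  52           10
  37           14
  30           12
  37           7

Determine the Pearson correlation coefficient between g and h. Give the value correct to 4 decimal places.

0.6030

n = 6, Σg = 207, Σh = 58, Σg² = 8007, Σh² = 642, Σgh = 2161
nΣgh − ΣgΣh = 12966 − 12006 = 960
nΣg² − (Σg)² = 48042 − 42849 = 5193; nΣh² − (Σh)² = 3852 − 3364 = 488
r = 960 / √(5193 × 488) = 960 / 1591.9121 ≈ 0.6030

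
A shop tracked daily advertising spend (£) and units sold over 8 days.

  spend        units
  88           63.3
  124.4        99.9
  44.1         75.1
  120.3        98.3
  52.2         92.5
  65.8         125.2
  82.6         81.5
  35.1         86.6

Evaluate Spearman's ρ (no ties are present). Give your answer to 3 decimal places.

0.286

Rank spend: 6, 8, 2, 7, 3, 4, 5, 1
Rank units: 1, 7, 2, 6, 5, 8, 3, 4
d = rank(spend) − rank(units): 5, 1, 0, 1, -2, -4, 2, -3; Σd² = 60
ρ = 1 − 6Σd² / [n(n²−1)] = 1 − 6×60 / (8×63) = 1 − 360/504 ≈ 0.286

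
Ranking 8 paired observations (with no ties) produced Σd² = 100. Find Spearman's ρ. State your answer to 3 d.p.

ρ = 1 − 6Σd² / [n(n²−1)] = 1 − 6×100 / (8×63)
  = 1 − 600/504 = 1 − 1.1905 ≈ -0.190

-0.190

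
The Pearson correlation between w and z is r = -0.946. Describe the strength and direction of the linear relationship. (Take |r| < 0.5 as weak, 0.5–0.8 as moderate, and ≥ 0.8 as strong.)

strong negative

r = -0.946 < 0 so the relationship is negative.
|r| = 0.946, which falls in the strong range.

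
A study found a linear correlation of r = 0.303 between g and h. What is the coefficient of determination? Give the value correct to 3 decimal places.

0.092

r² = (0.303)² = 0.092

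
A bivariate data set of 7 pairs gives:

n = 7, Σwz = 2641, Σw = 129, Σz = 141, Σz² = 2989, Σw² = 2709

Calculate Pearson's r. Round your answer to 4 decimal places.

0.1916

r = (nΣwz − ΣwΣz) / √[(nΣw² − (Σw)²)(nΣz² − (Σz)²)]
Numerator: 7×2641 − 129×141 = 298
Denominator: √[(18963 − 16641)(20923 − 19881)] = √[2322 × 1042] = 1555.4819
r = 298 / 1555.4819 ≈ 0.1916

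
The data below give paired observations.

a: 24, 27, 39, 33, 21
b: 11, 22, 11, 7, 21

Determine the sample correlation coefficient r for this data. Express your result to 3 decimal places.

-0.592

n = 5, Σa = 144, Σb = 72, Σa² = 4356, Σb² = 1216, Σab = 1959
nΣab − ΣaΣb = 9795 − 10368 = -573
nΣa² − (Σa)² = 21780 − 20736 = 1044; nΣb² − (Σb)² = 6080 − 5184 = 896
r = -573 / √(1044 × 896) = -573 / 967.1732 ≈ -0.592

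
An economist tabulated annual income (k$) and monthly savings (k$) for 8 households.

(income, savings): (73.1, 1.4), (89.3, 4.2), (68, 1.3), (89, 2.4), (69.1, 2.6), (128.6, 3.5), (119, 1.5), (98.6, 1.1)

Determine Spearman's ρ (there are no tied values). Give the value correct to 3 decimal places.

0.262

Rank income: 3, 5, 1, 4, 2, 8, 7, 6
Rank savings: 3, 8, 2, 5, 6, 7, 4, 1
d = rank(income) − rank(savings): 0, -3, -1, -1, -4, 1, 3, 5; Σd² = 62
ρ = 1 − 6Σd² / [n(n²−1)] = 1 − 6×62 / (8×63) = 1 − 372/504 ≈ 0.262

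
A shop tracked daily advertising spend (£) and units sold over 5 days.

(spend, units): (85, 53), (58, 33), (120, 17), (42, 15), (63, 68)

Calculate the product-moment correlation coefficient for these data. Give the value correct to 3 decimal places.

-0.114

n = 5, Σx = 368, Σy = 186, Σx² = 30722, Σy² = 9036, Σxy = 13373
nΣxy − ΣxΣy = 66865 − 68448 = -1583
nΣx² − (Σx)² = 153610 − 135424 = 18186; nΣy² − (Σy)² = 45180 − 34596 = 10584
r = -1583 / √(18186 × 10584) = -1583 / 13873.7386 ≈ -0.114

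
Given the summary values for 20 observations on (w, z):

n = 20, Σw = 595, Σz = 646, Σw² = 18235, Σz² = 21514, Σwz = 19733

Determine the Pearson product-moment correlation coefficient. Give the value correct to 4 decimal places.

r = (nΣwz − ΣwΣz) / √[(nΣw² − (Σw)²)(nΣz² − (Σz)²)]
Numerator: 20×19733 − 595×646 = 10290
Denominator: √[(364700 − 354025)(430280 − 417316)] = √[10675 × 12964] = 11763.9577
r = 10290 / 11763.9577 ≈ 0.8747

0.8747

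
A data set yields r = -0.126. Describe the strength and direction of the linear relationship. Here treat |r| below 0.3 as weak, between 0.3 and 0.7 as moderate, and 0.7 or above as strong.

r = -0.126 < 0 so the relationship is negative.
|r| = 0.126, which falls in the weak range.

weak negative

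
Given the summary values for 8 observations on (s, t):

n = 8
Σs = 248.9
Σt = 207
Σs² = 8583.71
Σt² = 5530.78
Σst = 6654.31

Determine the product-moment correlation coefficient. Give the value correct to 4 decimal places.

0.5588

r = (nΣst − ΣsΣt) / √[(nΣs² − (Σs)²)(nΣt² − (Σt)²)]
Numerator: 8×6654.31 − 248.9×207 = 1712.18
Denominator: √[(68669.68 − 61951.21)(44246.24 − 42849)] = √[6718.47 × 1397.24] = 3063.8726
r = 1712.18 / 3063.8726 ≈ 0.5588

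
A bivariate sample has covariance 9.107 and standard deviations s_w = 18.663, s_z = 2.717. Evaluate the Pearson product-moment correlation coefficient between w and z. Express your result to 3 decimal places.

0.180

r = Cov(w,z) / (s_w · s_z) = 9.107 / (18.663 × 2.717)
  = 9.107 / 50.7074 ≈ 0.180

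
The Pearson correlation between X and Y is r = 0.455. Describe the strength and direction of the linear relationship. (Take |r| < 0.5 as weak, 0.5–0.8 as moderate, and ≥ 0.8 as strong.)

r = 0.455 > 0 so the relationship is positive.
|r| = 0.455, which falls in the weak range.

weak positive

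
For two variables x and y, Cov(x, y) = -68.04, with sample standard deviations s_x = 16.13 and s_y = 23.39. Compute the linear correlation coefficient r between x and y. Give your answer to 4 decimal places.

-0.1803

r = Cov(x,y) / (s_x · s_y) = -68.04 / (16.13 × 23.39)
  = -68.04 / 377.2807 ≈ -0.1803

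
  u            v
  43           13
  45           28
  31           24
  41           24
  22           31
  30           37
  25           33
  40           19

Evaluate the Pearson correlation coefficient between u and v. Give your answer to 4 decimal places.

-0.6564

n = 8, Σu = 277, Σv = 209, Σu² = 10125, Σv² = 5885, Σuv = 6924
nΣuv − ΣuΣv = 55392 − 57893 = -2501
nΣu² − (Σu)² = 81000 − 76729 = 4271; nΣv² − (Σv)² = 47080 − 43681 = 3399
r = -2501 / √(4271 × 3399) = -2501 / 3810.1350 ≈ -0.6564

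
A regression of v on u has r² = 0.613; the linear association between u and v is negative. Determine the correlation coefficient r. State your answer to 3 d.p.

-0.783

|r| = √0.613 = 0.783
The association is negative, so r = −0.783.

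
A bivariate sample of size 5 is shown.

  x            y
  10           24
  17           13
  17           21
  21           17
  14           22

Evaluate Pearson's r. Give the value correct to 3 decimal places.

-0.691

n = 5, Σx = 79, Σy = 97, Σx² = 1315, Σy² = 1959, Σxy = 1483
nΣxy − ΣxΣy = 7415 − 7663 = -248
nΣx² − (Σx)² = 6575 − 6241 = 334; nΣy² − (Σy)² = 9795 − 9409 = 386
r = -248 / √(334 × 386) = -248 / 359.0599 ≈ -0.691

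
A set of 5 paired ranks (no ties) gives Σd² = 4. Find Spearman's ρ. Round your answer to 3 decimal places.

ρ = 1 − 6Σd² / [n(n²−1)] = 1 − 6×4 / (5×24)
  = 1 − 24/120 = 1 − 0.2000 ≈ 0.800

0.800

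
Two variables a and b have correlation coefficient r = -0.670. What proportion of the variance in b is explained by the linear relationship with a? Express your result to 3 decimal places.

0.449

r² = (-0.670)² = 0.449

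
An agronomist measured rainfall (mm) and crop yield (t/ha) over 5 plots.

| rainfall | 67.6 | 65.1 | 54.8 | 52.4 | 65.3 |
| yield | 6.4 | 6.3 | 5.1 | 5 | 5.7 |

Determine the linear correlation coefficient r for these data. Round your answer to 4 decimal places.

n = 5, Σx = 305.2, Σy = 28.5, Σx² = 18820.66, Σy² = 164.15, Σxy = 1756.46
nΣxy − ΣxΣy = 8782.3 − 8698.2 = 84.1
nΣx² − (Σx)² = 94103.3 − 93147.04 = 956.26; nΣy² − (Σy)² = 820.75 − 812.25 = 8.5
r = 84.1 / √(956.26 × 8.5) = 84.1 / 90.1566 ≈ 0.9328

0.9328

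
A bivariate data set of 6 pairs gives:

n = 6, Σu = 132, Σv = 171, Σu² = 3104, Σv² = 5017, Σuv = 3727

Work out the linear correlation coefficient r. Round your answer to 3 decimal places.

r = (nΣuv − ΣuΣv) / √[(nΣu² − (Σu)²)(nΣv² − (Σv)²)]
Numerator: 6×3727 − 132×171 = -210
Denominator: √[(18624 − 17424)(30102 − 29241)] = √[1200 × 861] = 1016.4645
r = -210 / 1016.4645 ≈ -0.207

-0.207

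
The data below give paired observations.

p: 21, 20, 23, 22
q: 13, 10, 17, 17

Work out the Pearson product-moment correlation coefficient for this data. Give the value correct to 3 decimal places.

0.948

n = 4, Σp = 86, Σq = 57, Σp² = 1854, Σq² = 847, Σpq = 1238
nΣpq − ΣpΣq = 4952 − 4902 = 50
nΣp² − (Σp)² = 7416 − 7396 = 20; nΣq² − (Σq)² = 3388 − 3249 = 139
r = 50 / √(20 × 139) = 50 / 52.7257 ≈ 0.948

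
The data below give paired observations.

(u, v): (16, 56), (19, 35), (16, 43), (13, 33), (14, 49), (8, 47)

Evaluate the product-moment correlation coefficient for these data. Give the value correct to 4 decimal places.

-0.1826

n = 6, Σu = 86, Σv = 263, Σu² = 1302, Σv² = 11909, Σuv = 3740
nΣuv − ΣuΣv = 22440 − 22618 = -178
nΣu² − (Σu)² = 7812 − 7396 = 416; nΣv² − (Σv)² = 71454 − 69169 = 2285
r = -178 / √(416 × 2285) = -178 / 974.9667 ≈ -0.1826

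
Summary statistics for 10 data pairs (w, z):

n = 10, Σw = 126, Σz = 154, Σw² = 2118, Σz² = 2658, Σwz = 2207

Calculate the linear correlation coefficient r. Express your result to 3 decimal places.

0.684

r = (nΣwz − ΣwΣz) / √[(nΣw² − (Σw)²)(nΣz² − (Σz)²)]
Numerator: 10×2207 − 126×154 = 2666
Denominator: √[(21180 − 15876)(26580 − 23716)] = √[5304 × 2864] = 3897.5192
r = 2666 / 3897.5192 ≈ 0.684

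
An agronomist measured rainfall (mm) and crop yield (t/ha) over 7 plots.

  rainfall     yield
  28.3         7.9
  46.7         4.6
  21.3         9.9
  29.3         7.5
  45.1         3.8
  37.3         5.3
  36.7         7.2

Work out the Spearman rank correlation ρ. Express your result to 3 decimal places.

Rank rainfall: 2, 7, 1, 3, 6, 5, 4
Rank yield: 6, 2, 7, 5, 1, 3, 4
d = rank(rainfall) − rank(yield): -4, 5, -6, -2, 5, 2, 0; Σd² = 110
ρ = 1 − 6Σd² / [n(n²−1)] = 1 − 6×110 / (7×48) = 1 − 660/336 ≈ -0.964

-0.964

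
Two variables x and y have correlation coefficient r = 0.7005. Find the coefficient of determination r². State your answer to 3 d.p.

r² = (0.7005)² = 0.491

0.491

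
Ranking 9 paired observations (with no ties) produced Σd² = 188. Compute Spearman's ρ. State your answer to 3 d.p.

ρ = 1 − 6Σd² / [n(n²−1)] = 1 − 6×188 / (9×80)
  = 1 − 1128/720 = 1 − 1.5667 ≈ -0.567

-0.567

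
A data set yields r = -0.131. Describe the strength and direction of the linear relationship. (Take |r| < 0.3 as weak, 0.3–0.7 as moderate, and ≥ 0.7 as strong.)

r = -0.131 < 0 so the relationship is negative.
|r| = 0.131, which falls in the weak range.

weak negative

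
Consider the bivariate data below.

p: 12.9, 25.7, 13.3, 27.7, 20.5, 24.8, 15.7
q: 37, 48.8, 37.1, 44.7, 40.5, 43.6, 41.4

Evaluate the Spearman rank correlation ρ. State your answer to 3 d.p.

Rank p: 1, 6, 2, 7, 4, 5, 3
Rank q: 1, 7, 2, 6, 3, 5, 4
d = rank(p) − rank(q): 0, -1, 0, 1, 1, 0, -1; Σd² = 4
ρ = 1 − 6Σd² / [n(n²−1)] = 1 − 6×4 / (7×48) = 1 − 24/336 ≈ 0.929

0.929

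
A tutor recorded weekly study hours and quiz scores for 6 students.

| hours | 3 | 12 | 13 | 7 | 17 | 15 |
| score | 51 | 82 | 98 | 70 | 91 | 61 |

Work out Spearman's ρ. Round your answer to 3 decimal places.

Rank hours: 1, 3, 4, 2, 6, 5
Rank score: 1, 4, 6, 3, 5, 2
d = rank(hours) − rank(score): 0, -1, -2, -1, 1, 3; Σd² = 16
ρ = 1 − 6Σd² / [n(n²−1)] = 1 − 6×16 / (6×35) = 1 − 96/210 ≈ 0.543

0.543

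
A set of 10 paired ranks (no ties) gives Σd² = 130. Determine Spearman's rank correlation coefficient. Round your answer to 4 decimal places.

0.2121

ρ = 1 − 6Σd² / [n(n²−1)] = 1 − 6×130 / (10×99)
  = 1 − 780/990 = 1 − 0.78788 ≈ 0.2121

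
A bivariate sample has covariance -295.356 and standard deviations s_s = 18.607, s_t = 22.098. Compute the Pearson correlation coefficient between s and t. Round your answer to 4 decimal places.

r = Cov(s,t) / (s_s · s_t) = -295.356 / (18.607 × 22.098)
  = -295.356 / 411.1775 ≈ -0.7183

-0.7183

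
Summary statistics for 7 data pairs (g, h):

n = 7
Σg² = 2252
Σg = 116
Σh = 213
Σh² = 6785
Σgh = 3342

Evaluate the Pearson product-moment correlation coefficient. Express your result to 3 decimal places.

-0.593

r = (nΣgh − ΣgΣh) / √[(nΣg² − (Σg)²)(nΣh² − (Σh)²)]
Numerator: 7×3342 − 116×213 = -1314
Denominator: √[(15764 − 13456)(47495 − 45369)] = √[2308 × 2126] = 2215.1316
r = -1314 / 2215.1316 ≈ -0.593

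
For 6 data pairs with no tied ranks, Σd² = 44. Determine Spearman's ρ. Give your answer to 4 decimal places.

-0.2571

ρ = 1 − 6Σd² / [n(n²−1)] = 1 − 6×44 / (6×35)
  = 1 − 264/210 = 1 − 1.25714 ≈ -0.2571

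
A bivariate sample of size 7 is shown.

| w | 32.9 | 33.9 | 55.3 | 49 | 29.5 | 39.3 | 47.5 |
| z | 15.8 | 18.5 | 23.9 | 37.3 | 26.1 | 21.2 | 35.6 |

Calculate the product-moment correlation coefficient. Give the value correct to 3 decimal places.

0.557

n = 7, Σw = 287.4, Σz = 178.4, Σw² = 12361.7, Σz² = 4952.4, Σwz = 7590.45
nΣwz − ΣwΣz = 53133.15 − 51272.16 = 1860.99
nΣw² − (Σw)² = 86531.9 − 82598.76 = 3933.14; nΣz² − (Σz)² = 34666.8 − 31826.56 = 2840.24
r = 1860.99 / √(3933.14 × 2840.24) = 1860.99 / 3342.3138 ≈ 0.557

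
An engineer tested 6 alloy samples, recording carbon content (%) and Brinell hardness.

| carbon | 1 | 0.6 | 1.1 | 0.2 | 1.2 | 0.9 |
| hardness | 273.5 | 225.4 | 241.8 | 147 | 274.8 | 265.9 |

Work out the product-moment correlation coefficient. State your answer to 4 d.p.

n = 6, Σx = 5, Σy = 1428.4, Σx² = 4.86, Σy² = 351901.5, Σxy = 1273.19
nΣxy − ΣxΣy = 7639.14 − 7142 = 497.14
nΣx² − (Σx)² = 29.16 − 25 = 4.16; nΣy² − (Σy)² = 2111409 − 2040326.56 = 71082.44
r = 497.14 / √(4.16 × 71082.44) = 497.14 / 543.7858 ≈ 0.9142

0.9142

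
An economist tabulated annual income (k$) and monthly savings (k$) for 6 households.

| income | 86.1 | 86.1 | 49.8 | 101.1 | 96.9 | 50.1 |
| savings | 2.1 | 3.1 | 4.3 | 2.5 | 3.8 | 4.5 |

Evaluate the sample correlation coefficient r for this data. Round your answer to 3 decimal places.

-0.739

n = 6, Σx = 470.1, Σy = 20.3, Σx² = 39427.29, Σy² = 73.45, Σxy = 1508.28
nΣxy − ΣxΣy = 9049.68 − 9543.03 = -493.35
nΣx² − (Σx)² = 236563.74 − 220994.01 = 15569.73; nΣy² − (Σy)² = 440.7 − 412.09 = 28.61
r = -493.35 / √(15569.73 × 28.61) = -493.35 / 667.4204 ≈ -0.739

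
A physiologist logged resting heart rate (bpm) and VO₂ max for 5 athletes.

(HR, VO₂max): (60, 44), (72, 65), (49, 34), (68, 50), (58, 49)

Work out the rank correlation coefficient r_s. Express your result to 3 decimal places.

Rank HR: 3, 5, 1, 4, 2
Rank VO₂max: 2, 5, 1, 4, 3
d = rank(HR) − rank(VO₂max): 1, 0, 0, 0, -1; Σd² = 2
ρ = 1 − 6Σd² / [n(n²−1)] = 1 − 6×2 / (5×24) = 1 − 12/120 ≈ 0.900

0.900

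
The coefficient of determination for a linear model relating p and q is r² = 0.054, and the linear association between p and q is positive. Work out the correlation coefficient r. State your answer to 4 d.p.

|r| = √0.054 = 0.2324
The association is positive, so r = 0.2324.

0.2324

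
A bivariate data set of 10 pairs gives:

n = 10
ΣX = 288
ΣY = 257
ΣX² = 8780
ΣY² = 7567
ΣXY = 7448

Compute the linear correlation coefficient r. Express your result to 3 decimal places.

0.068

r = (nΣXY − ΣXΣY) / √[(nΣX² − (ΣX)²)(nΣY² − (ΣY)²)]
Numerator: 10×7448 − 288×257 = 464
Denominator: √[(87800 − 82944)(75670 − 66049)] = √[4856 × 9621] = 6835.1720
r = 464 / 6835.1720 ≈ 0.068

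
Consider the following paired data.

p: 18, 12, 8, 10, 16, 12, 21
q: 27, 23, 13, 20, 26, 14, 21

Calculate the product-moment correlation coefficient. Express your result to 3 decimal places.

n = 7, Σp = 97, Σq = 144, Σp² = 1473, Σq² = 3140, Σpq = 2091
nΣpq − ΣpΣq = 14637 − 13968 = 669
nΣp² − (Σp)² = 10311 − 9409 = 902; nΣq² − (Σq)² = 21980 − 20736 = 1244
r = 669 / √(902 × 1244) = 669 / 1059.2866 ≈ 0.632

0.632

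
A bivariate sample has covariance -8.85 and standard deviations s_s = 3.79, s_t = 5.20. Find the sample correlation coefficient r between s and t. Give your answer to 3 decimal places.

-0.449

r = Cov(s,t) / (s_s · s_t) = -8.85 / (3.79 × 5.20)
  = -8.85 / 19.7080 ≈ -0.449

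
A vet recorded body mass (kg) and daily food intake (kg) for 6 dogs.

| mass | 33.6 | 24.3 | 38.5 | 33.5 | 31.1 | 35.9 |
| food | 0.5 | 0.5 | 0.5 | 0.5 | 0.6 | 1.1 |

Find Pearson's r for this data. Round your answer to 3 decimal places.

0.287

n = 6, Σx = 196.9, Σy = 3.7, Σx² = 6579.97, Σy² = 2.57, Σxy = 123.1
nΣxy − ΣxΣy = 738.6 − 728.53 = 10.07
nΣx² − (Σx)² = 39479.82 − 38769.61 = 710.21; nΣy² − (Σy)² = 15.42 − 13.69 = 1.73
r = 10.07 / √(710.21 × 1.73) = 10.07 / 35.0523 ≈ 0.287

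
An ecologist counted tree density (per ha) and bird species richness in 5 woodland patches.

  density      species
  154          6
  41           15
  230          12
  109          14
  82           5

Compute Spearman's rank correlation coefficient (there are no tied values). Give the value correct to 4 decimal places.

-0.3000

Rank density: 4, 1, 5, 3, 2
Rank species: 2, 5, 3, 4, 1
d = rank(density) − rank(species): 2, -4, 2, -1, 1; Σd² = 26
ρ = 1 − 6Σd² / [n(n²−1)] = 1 − 6×26 / (5×24) = 1 − 156/120 ≈ -0.3000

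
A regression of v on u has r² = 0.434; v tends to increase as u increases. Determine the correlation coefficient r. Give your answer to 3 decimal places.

0.659

|r| = √0.434 = 0.659
The association is positive, so r = 0.659.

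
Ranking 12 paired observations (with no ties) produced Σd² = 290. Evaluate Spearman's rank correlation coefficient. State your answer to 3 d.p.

ρ = 1 − 6Σd² / [n(n²−1)] = 1 − 6×290 / (12×143)
  = 1 − 1740/1716 = 1 − 1.0140 ≈ -0.014

-0.014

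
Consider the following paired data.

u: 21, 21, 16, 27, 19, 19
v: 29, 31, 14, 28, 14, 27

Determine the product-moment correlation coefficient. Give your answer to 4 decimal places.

0.6161

n = 6, Σu = 123, Σv = 143, Σu² = 2589, Σv² = 3707, Σuv = 3019
nΣuv − ΣuΣv = 18114 − 17589 = 525
nΣu² − (Σu)² = 15534 − 15129 = 405; nΣv² − (Σv)² = 22242 − 20449 = 1793
r = 525 / √(405 × 1793) = 525 / 852.1532 ≈ 0.6161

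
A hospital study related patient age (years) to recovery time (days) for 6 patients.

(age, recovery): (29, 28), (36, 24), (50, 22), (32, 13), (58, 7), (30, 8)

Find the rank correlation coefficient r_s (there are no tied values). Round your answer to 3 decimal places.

Rank age: 1, 4, 5, 3, 6, 2
Rank recovery: 6, 5, 4, 3, 1, 2
d = rank(age) − rank(recovery): -5, -1, 1, 0, 5, 0; Σd² = 52
ρ = 1 − 6Σd² / [n(n²−1)] = 1 − 6×52 / (6×35) = 1 − 312/210 ≈ -0.486

-0.486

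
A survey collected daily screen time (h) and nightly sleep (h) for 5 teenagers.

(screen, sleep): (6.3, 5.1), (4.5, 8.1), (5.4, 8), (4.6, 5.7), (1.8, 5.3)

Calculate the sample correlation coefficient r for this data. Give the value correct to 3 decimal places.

n = 5, Σx = 22.6, Σy = 32.2, Σx² = 113.5, Σy² = 216.2, Σxy = 147.54
nΣxy − ΣxΣy = 737.7 − 727.72 = 9.98
nΣx² − (Σx)² = 567.5 − 510.76 = 56.74; nΣy² − (Σy)² = 1081 − 1036.84 = 44.16
r = 9.98 / √(56.74 × 44.16) = 9.98 / 50.0564 ≈ 0.199

0.199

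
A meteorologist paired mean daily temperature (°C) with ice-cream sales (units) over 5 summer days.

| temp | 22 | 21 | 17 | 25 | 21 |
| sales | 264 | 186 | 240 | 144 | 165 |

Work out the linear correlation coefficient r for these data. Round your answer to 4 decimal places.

n = 5, Σx = 106, Σy = 999, Σx² = 2280, Σy² = 209853, Σxy = 20859
nΣxy − ΣxΣy = 104295 − 105894 = -1599
nΣx² − (Σx)² = 11400 − 11236 = 164; nΣy² − (Σy)² = 1049265 − 998001 = 51264
r = -1599 / √(164 × 51264) = -1599 / 2899.5338 ≈ -0.5515

-0.5515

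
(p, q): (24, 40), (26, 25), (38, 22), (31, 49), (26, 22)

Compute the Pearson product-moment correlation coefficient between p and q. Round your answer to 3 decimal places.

-0.162

n = 5, Σp = 145, Σq = 158, Σp² = 4333, Σq² = 5594, Σpq = 4537
nΣpq − ΣpΣq = 22685 − 22910 = -225
nΣp² − (Σp)² = 21665 − 21025 = 640; nΣq² − (Σq)² = 27970 − 24964 = 3006
r = -225 / √(640 × 3006) = -225 / 1387.0256 ≈ -0.162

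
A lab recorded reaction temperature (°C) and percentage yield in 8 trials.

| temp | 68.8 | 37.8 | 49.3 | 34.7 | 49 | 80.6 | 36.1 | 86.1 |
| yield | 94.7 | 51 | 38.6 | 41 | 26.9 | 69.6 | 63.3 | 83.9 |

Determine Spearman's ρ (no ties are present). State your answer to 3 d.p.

Rank temp: 6, 3, 5, 1, 4, 7, 2, 8
Rank yield: 8, 4, 2, 3, 1, 6, 5, 7
d = rank(temp) − rank(yield): -2, -1, 3, -2, 3, 1, -3, 1; Σd² = 38
ρ = 1 − 6Σd² / [n(n²−1)] = 1 − 6×38 / (8×63) = 1 − 228/504 ≈ 0.548

0.548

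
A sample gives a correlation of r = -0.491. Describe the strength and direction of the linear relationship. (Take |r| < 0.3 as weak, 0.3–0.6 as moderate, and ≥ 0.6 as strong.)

moderate negative

r = -0.491 < 0 so the relationship is negative.
|r| = 0.491, which falls in the moderate range.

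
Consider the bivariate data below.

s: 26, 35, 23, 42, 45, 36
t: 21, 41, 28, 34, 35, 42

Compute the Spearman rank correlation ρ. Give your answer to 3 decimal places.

0.486

Rank s: 2, 3, 1, 5, 6, 4
Rank t: 1, 5, 2, 3, 4, 6
d = rank(s) − rank(t): 1, -2, -1, 2, 2, -2; Σd² = 18
ρ = 1 − 6Σd² / [n(n²−1)] = 1 − 6×18 / (6×35) = 1 − 108/210 ≈ 0.486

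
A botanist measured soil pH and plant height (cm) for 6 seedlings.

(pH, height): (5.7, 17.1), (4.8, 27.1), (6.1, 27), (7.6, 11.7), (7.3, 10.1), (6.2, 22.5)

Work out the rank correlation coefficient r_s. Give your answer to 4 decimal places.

Rank pH: 2, 1, 3, 6, 5, 4
Rank height: 3, 6, 5, 2, 1, 4
d = rank(pH) − rank(height): -1, -5, -2, 4, 4, 0; Σd² = 62
ρ = 1 − 6Σd² / [n(n²−1)] = 1 − 6×62 / (6×35) = 1 − 372/210 ≈ -0.7714

-0.7714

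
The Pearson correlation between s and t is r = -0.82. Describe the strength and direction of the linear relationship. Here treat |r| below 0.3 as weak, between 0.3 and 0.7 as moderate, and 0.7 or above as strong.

strong negative

r = -0.82 < 0 so the relationship is negative.
|r| = 0.82, which falls in the strong range.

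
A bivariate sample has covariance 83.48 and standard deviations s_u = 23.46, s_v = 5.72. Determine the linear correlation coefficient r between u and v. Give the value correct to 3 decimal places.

r = Cov(u,v) / (s_u · s_v) = 83.48 / (23.46 × 5.72)
  = 83.48 / 134.1912 ≈ 0.622

0.622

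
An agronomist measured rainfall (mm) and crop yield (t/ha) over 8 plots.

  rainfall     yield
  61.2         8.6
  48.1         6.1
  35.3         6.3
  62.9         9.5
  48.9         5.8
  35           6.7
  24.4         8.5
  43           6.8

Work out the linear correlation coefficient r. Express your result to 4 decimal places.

0.3353

n = 8, Σx = 358.8, Σy = 58.3, Σx² = 17322.12, Σy² = 438.13, Σxy = 2657.59
nΣxy − ΣxΣy = 21260.72 − 20918.04 = 342.68
nΣx² − (Σx)² = 138576.96 − 128737.44 = 9839.52; nΣy² − (Σy)² = 3505.04 − 3398.89 = 106.15
r = 342.68 / √(9839.52 × 106.15) = 342.68 / 1021.9907 ≈ 0.3353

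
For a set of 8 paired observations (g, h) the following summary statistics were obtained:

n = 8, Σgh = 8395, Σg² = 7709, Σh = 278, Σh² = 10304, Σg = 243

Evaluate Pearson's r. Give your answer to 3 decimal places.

r = (nΣgh − ΣgΣh) / √[(nΣg² − (Σg)²)(nΣh² − (Σh)²)]
Numerator: 8×8395 − 243×278 = -394
Denominator: √[(61672 − 59049)(82432 − 77284)] = √[2623 × 5148] = 3674.6706
r = -394 / 3674.6706 ≈ -0.107

-0.107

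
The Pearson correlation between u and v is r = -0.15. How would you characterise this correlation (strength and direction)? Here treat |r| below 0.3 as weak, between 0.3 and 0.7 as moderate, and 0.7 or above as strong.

weak negative

r = -0.15 < 0 so the relationship is negative.
|r| = 0.15, which falls in the weak range.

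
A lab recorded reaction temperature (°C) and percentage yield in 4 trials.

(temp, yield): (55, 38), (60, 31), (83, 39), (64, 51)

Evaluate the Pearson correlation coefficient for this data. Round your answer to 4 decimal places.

n = 4, Σx = 262, Σy = 159, Σx² = 17610, Σy² = 6527, Σxy = 10451
nΣxy − ΣxΣy = 41804 − 41658 = 146
nΣx² − (Σx)² = 70440 − 68644 = 1796; nΣy² − (Σy)² = 26108 − 25281 = 827
r = 146 / √(1796 × 827) = 146 / 1218.7256 ≈ 0.1198

0.1198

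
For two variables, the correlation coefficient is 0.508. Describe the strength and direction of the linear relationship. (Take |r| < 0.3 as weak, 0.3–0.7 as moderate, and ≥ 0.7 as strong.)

moderate positive

r = 0.508 > 0 so the relationship is positive.
|r| = 0.508, which falls in the moderate range.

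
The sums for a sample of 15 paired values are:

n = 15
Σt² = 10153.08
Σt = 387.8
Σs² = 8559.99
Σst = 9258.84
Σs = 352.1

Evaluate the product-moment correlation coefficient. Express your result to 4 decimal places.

r = (nΣst − ΣsΣt) / √[(nΣs² − (Σs)²)(nΣt² − (Σt)²)]
Numerator: 15×9258.84 − 352.1×387.8 = 2338.22
Denominator: √[(128399.85 − 123974.41)(152296.2 − 150388.84)] = √[4425.44 × 1907.36] = 2905.3239
r = 2338.22 / 2905.3239 ≈ 0.8048

0.8048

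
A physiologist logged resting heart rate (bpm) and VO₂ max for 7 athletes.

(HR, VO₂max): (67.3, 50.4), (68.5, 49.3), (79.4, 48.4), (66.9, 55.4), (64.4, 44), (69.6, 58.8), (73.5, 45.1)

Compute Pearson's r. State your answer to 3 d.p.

n = 7, Σx = 489.6, Σy = 351.4, Σx² = 34395.28, Σy² = 17809.82, Σxy = 24559.12
nΣxy − ΣxΣy = 171913.84 − 172045.44 = -131.6
nΣx² − (Σx)² = 240766.96 − 239708.16 = 1058.8; nΣy² − (Σy)² = 124668.74 − 123481.96 = 1186.78
r = -131.6 / √(1058.8 × 1186.78) = -131.6 / 1120.9651 ≈ -0.117

-0.117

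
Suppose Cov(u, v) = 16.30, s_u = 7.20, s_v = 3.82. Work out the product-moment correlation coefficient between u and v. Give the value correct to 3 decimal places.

r = Cov(u,v) / (s_u · s_v) = 16.30 / (7.20 × 3.82)
  = 16.30 / 27.5040 ≈ 0.593

0.593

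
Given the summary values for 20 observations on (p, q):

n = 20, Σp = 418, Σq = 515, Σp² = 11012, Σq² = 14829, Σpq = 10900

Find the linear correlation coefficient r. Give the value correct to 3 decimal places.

0.072

r = (nΣpq − ΣpΣq) / √[(nΣp² − (Σp)²)(nΣq² − (Σq)²)]
Numerator: 20×10900 − 418×515 = 2730
Denominator: √[(220240 − 174724)(296580 − 265225)] = √[45516 × 31355] = 37777.6942
r = 2730 / 37777.6942 ≈ 0.072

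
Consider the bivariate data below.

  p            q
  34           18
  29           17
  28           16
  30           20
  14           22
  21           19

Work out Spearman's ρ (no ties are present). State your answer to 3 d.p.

-0.314

Rank p: 6, 4, 3, 5, 1, 2
Rank q: 3, 2, 1, 5, 6, 4
d = rank(p) − rank(q): 3, 2, 2, 0, -5, -2; Σd² = 46
ρ = 1 − 6Σd² / [n(n²−1)] = 1 − 6×46 / (6×35) = 1 − 276/210 ≈ -0.314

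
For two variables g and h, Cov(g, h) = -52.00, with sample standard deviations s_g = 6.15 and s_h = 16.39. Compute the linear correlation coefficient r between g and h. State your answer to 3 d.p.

-0.516

r = Cov(g,h) / (s_g · s_h) = -52.00 / (6.15 × 16.39)
  = -52.00 / 100.7985 ≈ -0.516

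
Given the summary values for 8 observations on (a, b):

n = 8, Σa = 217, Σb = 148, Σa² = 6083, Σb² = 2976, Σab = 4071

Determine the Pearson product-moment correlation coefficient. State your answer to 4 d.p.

r = (nΣab − ΣaΣb) / √[(nΣa² − (Σa)²)(nΣb² − (Σb)²)]
Numerator: 8×4071 − 217×148 = 452
Denominator: √[(48664 − 47089)(23808 − 21904)] = √[1575 × 1904] = 1731.7044
r = 452 / 1731.7044 ≈ 0.2610

0.2610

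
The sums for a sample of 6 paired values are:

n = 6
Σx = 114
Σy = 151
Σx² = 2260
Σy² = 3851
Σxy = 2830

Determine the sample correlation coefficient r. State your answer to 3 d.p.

r = (nΣxy − ΣxΣy) / √[(nΣx² − (Σx)²)(nΣy² − (Σy)²)]
Numerator: 6×2830 − 114×151 = -234
Denominator: √[(13560 − 12996)(23106 − 22801)] = √[564 × 305] = 414.7529
r = -234 / 414.7529 ≈ -0.564

-0.564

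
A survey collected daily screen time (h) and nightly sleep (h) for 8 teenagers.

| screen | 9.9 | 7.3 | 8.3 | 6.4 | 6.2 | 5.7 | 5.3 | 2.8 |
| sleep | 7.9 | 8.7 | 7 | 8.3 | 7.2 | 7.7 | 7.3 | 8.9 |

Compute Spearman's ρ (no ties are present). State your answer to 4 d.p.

-0.2143

Rank screen: 8, 6, 7, 5, 4, 3, 2, 1
Rank sleep: 5, 7, 1, 6, 2, 4, 3, 8
d = rank(screen) − rank(sleep): 3, -1, 6, -1, 2, -1, -1, -7; Σd² = 102
ρ = 1 − 6Σd² / [n(n²−1)] = 1 − 6×102 / (8×63) = 1 − 612/504 ≈ -0.2143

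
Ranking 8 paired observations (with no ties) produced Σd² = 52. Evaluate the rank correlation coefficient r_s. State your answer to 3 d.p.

ρ = 1 − 6Σd² / [n(n²−1)] = 1 − 6×52 / (8×63)
  = 1 − 312/504 = 1 − 0.6190 ≈ 0.381

0.381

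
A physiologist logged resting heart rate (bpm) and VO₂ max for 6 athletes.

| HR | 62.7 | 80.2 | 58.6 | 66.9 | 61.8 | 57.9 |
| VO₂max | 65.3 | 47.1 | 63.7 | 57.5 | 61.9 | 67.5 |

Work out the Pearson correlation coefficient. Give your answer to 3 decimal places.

n = 6, Σx = 388.1, Σy = 363, Σx² = 25444.55, Σy² = 22234.3, Σxy = 23184.97
nΣxy − ΣxΣy = 139109.82 − 140880.3 = -1770.48
nΣx² − (Σx)² = 152667.3 − 150621.61 = 2045.69; nΣy² − (Σy)² = 133405.8 − 131769 = 1636.8
r = -1770.48 / √(2045.69 × 1636.8) = -1770.48 / 1829.8594 ≈ -0.968

-0.968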